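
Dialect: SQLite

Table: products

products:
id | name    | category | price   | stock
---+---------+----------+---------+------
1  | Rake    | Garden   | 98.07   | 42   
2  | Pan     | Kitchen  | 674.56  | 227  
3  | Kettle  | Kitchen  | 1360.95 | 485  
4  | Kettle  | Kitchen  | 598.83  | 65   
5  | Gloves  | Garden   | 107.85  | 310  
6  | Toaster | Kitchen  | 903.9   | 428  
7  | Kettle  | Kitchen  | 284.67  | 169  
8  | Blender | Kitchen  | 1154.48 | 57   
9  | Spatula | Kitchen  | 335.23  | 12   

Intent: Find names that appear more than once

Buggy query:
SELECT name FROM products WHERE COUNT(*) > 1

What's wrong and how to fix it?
Bug: WHERE can't reference COUNT(*); aggregates are computed after WHERE

Fix: GROUP BY name, then filter groups with HAVING COUNT(*) > 1

Corrected query:
SELECT name FROM products GROUP BY name HAVING COUNT(*) > 1

Result:
name  
------
Kettle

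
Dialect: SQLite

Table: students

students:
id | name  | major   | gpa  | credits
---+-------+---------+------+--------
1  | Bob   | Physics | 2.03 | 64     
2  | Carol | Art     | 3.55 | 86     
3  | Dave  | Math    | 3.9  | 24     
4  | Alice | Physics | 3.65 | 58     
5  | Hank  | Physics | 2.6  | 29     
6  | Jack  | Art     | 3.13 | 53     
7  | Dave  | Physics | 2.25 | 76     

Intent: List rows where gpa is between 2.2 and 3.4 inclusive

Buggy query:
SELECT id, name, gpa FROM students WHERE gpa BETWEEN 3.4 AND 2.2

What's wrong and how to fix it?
Bug: BETWEEN expects the lower bound first; with 3.4 AND 2.2 the range is empty

Fix: Swap the bounds so the smaller value comes first

Corrected query:
SELECT id, name, gpa FROM students WHERE gpa BETWEEN 2.2 AND 3.4

Result:
id | name | gpa 
---+------+-----
5  | Hank | 2.6 
6  | Jack | 3.13
7  | Dave | 2.25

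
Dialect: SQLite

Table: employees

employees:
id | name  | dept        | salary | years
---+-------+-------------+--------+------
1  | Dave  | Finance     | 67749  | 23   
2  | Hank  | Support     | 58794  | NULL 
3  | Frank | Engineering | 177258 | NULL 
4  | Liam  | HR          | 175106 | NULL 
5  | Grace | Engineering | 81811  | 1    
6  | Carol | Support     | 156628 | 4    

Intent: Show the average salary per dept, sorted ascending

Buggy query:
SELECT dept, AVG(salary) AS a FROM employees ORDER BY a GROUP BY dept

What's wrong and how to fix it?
Bug: GROUP BY must precede ORDER BY

Fix: Reorder: SELECT … FROM … GROUP BY … ORDER BY …

Corrected query:
SELECT dept, AVG(salary) AS a FROM employees GROUP BY dept ORDER BY a

Result:
dept        | a       
------------+---------
Finance     | 67749   
Support     | 107711  
Engineering | 129534.5
HR          | 175106  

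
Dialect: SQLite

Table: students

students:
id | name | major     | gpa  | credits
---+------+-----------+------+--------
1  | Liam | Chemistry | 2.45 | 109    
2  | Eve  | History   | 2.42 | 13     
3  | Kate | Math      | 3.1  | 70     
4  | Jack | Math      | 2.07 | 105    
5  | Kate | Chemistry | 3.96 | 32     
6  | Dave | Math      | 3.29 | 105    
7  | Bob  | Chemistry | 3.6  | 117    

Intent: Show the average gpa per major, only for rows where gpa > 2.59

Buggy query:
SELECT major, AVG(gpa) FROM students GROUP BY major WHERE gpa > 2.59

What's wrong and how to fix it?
Bug: Row-level WHERE must come before GROUP BY in the clause order

Fix: Move the WHERE clause before GROUP BY

Corrected query:
SELECT major, AVG(gpa) FROM students WHERE gpa > 2.59 GROUP BY major

Result:
major     | AVG(gpa)
----------+---------
Chemistry | 3.78    
Math      | 3.195   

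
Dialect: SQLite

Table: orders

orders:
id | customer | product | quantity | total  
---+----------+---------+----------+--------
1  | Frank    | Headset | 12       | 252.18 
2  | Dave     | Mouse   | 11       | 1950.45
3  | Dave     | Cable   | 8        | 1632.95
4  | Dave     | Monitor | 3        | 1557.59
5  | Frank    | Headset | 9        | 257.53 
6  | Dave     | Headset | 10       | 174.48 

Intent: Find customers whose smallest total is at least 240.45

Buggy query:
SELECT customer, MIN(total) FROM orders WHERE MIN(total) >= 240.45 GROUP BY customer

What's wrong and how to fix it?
Bug: Aggregates like MIN are computed per group after WHERE runs

Fix: Replace WHERE with HAVING after the GROUP BY

Corrected query:
SELECT customer, MIN(total) FROM orders GROUP BY customer HAVING MIN(total) >= 240.45

Result:
customer | MIN(total)
---------+-----------
Frank    | 252.18    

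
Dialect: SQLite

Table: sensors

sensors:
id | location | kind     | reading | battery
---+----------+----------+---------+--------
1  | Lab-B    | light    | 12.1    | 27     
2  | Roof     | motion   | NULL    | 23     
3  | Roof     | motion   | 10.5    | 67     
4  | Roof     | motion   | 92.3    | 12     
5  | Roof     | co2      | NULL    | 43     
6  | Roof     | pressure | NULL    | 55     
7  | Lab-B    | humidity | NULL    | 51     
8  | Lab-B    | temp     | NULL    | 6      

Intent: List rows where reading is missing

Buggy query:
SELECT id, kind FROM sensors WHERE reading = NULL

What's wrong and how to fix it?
Bug: '= NULL' is always unknown in SQL three-valued logic, so no rows match

Fix: Use IS NULL to test for NULL

Corrected query:
SELECT id, kind FROM sensors WHERE reading IS NULL

Result:
id | kind    
---+---------
2  | motion  
5  | co2     
6  | pressure
7  | humidity
8  | temp    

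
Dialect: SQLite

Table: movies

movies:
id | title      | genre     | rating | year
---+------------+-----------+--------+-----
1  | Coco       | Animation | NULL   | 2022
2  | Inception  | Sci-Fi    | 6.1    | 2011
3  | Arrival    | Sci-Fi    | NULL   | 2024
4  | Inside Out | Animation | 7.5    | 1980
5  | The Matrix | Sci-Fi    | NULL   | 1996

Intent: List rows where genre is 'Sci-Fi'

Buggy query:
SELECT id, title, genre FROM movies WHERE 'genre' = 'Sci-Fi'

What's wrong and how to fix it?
Bug: Single quotes denote string literals in SQL; the column name is being compared as a constant string

Fix: Reference the column as genre without single quotes

Corrected query:
SELECT id, title, genre FROM movies WHERE genre = 'Sci-Fi'

Result:
id | title      | genre 
---+------------+-------
2  | Inception  | Sci-Fi
3  | Arrival    | Sci-Fi
5  | The Matrix | Sci-Fi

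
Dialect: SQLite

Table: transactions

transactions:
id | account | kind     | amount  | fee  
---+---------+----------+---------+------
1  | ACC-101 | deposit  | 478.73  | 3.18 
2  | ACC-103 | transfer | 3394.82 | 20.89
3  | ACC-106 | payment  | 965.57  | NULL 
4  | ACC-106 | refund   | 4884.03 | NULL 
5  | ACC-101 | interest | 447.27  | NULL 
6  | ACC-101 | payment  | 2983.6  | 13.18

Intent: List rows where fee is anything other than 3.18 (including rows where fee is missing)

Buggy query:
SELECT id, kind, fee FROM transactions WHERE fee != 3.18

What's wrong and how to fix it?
Bug: 'fee != 3.18' is unknown when fee is NULL, so NULL rows are silently excluded

Fix: Handle NULL separately with IS NULL alongside the inequality

Corrected query:
SELECT id, kind, fee FROM transactions WHERE fee != 3.18 OR fee IS NULL

Result:
id | kind     | fee  
---+----------+------
2  | transfer | 20.89
3  | payment  | NULL 
4  | refund   | NULL 
5  | interest | NULL 
6  | payment  | 13.18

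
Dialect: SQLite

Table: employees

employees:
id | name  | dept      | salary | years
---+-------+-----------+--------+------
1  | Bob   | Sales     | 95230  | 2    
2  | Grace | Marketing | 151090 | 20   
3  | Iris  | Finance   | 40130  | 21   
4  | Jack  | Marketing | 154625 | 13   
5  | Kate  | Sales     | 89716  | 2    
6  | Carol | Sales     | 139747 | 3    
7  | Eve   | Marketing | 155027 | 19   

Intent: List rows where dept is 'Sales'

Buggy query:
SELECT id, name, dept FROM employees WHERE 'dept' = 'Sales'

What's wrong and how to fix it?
Bug: 'dept' in single quotes is a string literal, not the column; the comparison is literal-vs-literal and never true

Fix: Remove the quotes around the column name (or use double quotes for an identifier)

Corrected query:
SELECT id, name, dept FROM employees WHERE dept = 'Sales'

Result:
id | name  | dept 
---+-------+------
1  | Bob   | Sales
5  | Kate  | Sales
6  | Carol | Sales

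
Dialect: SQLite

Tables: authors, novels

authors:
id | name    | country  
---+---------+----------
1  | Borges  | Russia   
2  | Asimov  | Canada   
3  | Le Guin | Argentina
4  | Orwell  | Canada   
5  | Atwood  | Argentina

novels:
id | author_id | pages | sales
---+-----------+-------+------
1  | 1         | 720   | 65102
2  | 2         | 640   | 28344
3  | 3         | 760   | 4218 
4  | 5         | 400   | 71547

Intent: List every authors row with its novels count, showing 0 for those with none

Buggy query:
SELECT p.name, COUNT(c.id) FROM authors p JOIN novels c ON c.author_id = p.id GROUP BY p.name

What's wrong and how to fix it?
Bug: INNER JOIN drops authors rows that have no matching novels rows

Fix: Use LEFT JOIN so parents without children still appear (COUNT(c.id) gives 0)

Corrected query:
SELECT p.name, COUNT(c.id) FROM authors p LEFT JOIN novels c ON c.author_id = p.id GROUP BY p.name

Result:
name    | COUNT(c.id)
--------+------------
Asimov  | 1          
Atwood  | 1          
Borges  | 1          
Le Guin | 1          
Orwell  | 0          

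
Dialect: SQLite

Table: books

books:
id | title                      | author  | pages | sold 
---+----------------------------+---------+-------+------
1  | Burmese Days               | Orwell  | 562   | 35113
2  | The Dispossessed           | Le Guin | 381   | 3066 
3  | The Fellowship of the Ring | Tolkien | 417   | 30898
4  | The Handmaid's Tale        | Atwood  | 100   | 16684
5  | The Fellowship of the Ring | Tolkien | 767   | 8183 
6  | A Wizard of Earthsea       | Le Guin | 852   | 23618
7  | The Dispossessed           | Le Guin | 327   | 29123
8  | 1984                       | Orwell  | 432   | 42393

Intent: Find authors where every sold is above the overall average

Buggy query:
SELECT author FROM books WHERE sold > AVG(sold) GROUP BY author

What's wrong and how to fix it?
Bug: AVG() is an aggregate; it can't sit directly in WHERE

Fix: Use a subquery for AVG and a HAVING MIN(...) filter so the condition holds for every row in the group

Corrected query:
SELECT author FROM books GROUP BY author HAVING MIN(sold) > (SELECT AVG(sold) FROM books)

Result:
author
------
Orwell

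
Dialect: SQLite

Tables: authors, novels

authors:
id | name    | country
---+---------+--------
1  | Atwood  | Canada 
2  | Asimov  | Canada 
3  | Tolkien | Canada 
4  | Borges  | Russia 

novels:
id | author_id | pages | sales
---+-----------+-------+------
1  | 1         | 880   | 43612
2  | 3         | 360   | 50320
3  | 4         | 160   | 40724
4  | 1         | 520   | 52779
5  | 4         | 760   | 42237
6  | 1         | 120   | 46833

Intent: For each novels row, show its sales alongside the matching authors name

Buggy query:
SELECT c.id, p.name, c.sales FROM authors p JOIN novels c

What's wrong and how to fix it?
Bug: Missing join condition: each novels row is matched to all authors rows instead of just its own

Fix: Specify the join condition linking the foreign key to the parent id

Corrected query:
SELECT c.id, p.name, c.sales FROM authors p JOIN novels c ON c.author_id = p.id

Result:
id | name    | sales
---+---------+------
1  | Atwood  | 43612
2  | Tolkien | 50320
3  | Borges  | 40724
4  | Atwood  | 52779
5  | Borges  | 42237
6  | Atwood  | 46833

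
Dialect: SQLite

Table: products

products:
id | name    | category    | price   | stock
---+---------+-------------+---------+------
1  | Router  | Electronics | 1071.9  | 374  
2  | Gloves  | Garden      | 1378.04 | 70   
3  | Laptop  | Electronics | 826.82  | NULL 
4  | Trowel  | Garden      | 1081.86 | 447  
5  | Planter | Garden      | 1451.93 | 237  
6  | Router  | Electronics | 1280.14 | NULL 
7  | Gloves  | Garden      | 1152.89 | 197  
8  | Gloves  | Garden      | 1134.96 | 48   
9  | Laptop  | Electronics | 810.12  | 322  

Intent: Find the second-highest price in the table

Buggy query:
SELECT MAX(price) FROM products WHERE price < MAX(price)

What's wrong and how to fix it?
Bug: MAX(price) on the right of the comparison is an aggregate-in-WHERE error

Fix: Compute the overall MAX in a subquery, then take MAX of rows below it

Corrected query:
SELECT MAX(price) FROM products WHERE price < (SELECT MAX(price) FROM products)

Result:
MAX(price)
----------
1378.04   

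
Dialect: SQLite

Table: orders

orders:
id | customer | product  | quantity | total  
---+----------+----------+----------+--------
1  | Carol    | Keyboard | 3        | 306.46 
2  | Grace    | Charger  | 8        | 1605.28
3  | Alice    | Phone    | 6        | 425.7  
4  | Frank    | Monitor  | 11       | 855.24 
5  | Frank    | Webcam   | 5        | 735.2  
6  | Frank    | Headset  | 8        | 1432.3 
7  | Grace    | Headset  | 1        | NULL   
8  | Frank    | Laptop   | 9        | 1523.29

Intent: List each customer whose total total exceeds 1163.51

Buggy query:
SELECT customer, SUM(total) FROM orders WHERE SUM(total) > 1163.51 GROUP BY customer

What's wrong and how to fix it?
Bug: SUM(total) is an aggregate, but WHERE filters rows before aggregation

Fix: Move the aggregate condition to a HAVING clause

Corrected query:
SELECT customer, SUM(total) FROM orders GROUP BY customer HAVING SUM(total) > 1163.51

Result:
customer | SUM(total)
---------+-----------
Frank    | 4546.03   
Grace    | 1605.28   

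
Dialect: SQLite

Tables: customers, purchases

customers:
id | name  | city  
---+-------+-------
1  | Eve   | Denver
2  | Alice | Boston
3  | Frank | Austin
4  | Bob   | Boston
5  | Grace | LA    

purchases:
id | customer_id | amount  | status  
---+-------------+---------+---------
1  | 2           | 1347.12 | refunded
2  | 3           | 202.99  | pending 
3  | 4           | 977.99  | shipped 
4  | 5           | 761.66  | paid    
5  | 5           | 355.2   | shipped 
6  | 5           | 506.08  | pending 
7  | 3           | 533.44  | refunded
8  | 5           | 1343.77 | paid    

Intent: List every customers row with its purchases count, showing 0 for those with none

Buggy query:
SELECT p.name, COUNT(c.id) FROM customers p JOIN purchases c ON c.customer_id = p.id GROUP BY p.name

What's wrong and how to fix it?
Bug: INNER JOIN drops customers rows that have no matching purchases rows

Fix: Use LEFT JOIN so parents without children still appear (COUNT(c.id) gives 0)

Corrected query:
SELECT p.name, COUNT(c.id) FROM customers p LEFT JOIN purchases c ON c.customer_id = p.id GROUP BY p.name

Result:
name  | COUNT(c.id)
------+------------
Alice | 1          
Bob   | 1          
Eve   | 0          
Frank | 2          
Grace | 4          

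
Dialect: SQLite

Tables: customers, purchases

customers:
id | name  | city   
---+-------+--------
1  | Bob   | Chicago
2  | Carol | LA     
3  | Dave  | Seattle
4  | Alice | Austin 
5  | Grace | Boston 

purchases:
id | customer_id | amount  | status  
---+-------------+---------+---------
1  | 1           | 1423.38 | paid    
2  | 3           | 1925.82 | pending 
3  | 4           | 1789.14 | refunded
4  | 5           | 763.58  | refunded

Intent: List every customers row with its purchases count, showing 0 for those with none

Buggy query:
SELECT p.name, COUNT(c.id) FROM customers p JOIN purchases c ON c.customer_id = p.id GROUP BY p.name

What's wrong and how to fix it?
Bug: INNER JOIN drops customers rows that have no matching purchases rows

Fix: Use LEFT JOIN so parents without children still appear (COUNT(c.id) gives 0)

Corrected query:
SELECT p.name, COUNT(c.id) FROM customers p LEFT JOIN purchases c ON c.customer_id = p.id GROUP BY p.name

Result:
name  | COUNT(c.id)
------+------------
Alice | 1          
Bob   | 1          
Carol | 0          
Dave  | 1          
Grace | 1          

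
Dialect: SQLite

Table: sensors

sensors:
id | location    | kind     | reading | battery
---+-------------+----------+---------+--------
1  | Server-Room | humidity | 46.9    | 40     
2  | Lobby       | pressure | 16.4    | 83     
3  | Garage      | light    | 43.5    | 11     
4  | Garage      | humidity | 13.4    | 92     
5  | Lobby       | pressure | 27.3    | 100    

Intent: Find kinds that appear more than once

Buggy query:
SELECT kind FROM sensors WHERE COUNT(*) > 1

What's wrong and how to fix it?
Bug: WHERE can't reference COUNT(*); aggregates are computed after WHERE

Fix: GROUP BY kind, then filter groups with HAVING COUNT(*) > 1

Corrected query:
SELECT kind FROM sensors GROUP BY kind HAVING COUNT(*) > 1

Result:
kind    
--------
humidity
pressure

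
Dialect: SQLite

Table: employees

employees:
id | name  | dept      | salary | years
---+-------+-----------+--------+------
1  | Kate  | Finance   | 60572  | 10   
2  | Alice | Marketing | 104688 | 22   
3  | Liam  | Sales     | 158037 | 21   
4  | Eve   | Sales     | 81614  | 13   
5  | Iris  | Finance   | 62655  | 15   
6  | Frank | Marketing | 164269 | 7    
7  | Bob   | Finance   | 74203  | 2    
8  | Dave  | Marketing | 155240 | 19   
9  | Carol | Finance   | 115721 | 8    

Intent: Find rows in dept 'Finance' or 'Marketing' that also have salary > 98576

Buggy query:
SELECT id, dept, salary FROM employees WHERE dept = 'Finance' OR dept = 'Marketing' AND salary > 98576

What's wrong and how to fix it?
Bug: AND binds tighter than OR, so this parses as dept = 'Finance' OR (dept = 'Marketing' AND salary > 98576)

Fix: Add parentheses around the OR so the AND applies to both alternatives

Corrected query:
SELECT id, dept, salary FROM employees WHERE (dept = 'Finance' OR dept = 'Marketing') AND salary > 98576

Result:
id | dept      | salary
---+-----------+-------
2  | Marketing | 104688
6  | Marketing | 164269
8  | Marketing | 155240
9  | Finance   | 115721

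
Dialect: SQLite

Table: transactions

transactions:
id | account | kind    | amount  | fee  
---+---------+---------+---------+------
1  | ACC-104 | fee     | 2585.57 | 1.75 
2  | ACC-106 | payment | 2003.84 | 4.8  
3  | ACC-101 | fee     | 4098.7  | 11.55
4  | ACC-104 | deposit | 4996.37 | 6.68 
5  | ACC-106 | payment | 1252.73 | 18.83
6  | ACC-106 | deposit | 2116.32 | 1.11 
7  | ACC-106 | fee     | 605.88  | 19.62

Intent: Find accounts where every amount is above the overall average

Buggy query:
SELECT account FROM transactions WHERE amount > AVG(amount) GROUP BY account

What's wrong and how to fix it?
Bug: AVG() is an aggregate; it can't sit directly in WHERE

Fix: Use a subquery for AVG and a HAVING MIN(...) filter so the condition holds for every row in the group

Corrected query:
SELECT account FROM transactions GROUP BY account HAVING MIN(amount) > (SELECT AVG(amount) FROM transactions)

Result:
account
-------
ACC-101
ACC-104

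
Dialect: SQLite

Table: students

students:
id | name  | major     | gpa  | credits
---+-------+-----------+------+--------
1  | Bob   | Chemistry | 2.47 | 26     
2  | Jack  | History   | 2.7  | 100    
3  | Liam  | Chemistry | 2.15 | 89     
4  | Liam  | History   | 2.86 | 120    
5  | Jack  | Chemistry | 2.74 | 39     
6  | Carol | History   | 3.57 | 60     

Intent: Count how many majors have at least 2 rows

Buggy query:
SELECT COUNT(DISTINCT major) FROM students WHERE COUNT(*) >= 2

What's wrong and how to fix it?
Bug: WHERE filters individual rows, not groups, so a group-level COUNT is invalid there

Fix: Use a subquery that GROUPs and filters with HAVING, then count its rows

Corrected query:
SELECT COUNT(*) FROM (SELECT major FROM students GROUP BY major HAVING COUNT(*) >= 2)

Result:
COUNT(*)
--------
2       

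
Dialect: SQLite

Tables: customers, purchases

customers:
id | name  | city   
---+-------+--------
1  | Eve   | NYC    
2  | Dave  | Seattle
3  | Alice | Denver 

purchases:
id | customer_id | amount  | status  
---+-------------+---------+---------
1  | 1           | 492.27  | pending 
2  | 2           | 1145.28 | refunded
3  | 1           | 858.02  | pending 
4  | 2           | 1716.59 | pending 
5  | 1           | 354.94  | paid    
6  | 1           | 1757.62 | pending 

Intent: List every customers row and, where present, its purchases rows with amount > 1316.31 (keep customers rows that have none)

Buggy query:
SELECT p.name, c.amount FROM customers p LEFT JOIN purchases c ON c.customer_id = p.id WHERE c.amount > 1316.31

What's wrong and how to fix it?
Bug: Filtering c.amount in WHERE discards the NULL rows produced by LEFT JOIN, turning it into an inner join

Fix: Move the right-table condition into the ON clause so unmatched parents are kept

Corrected query:
SELECT p.name, c.amount FROM customers p LEFT JOIN purchases c ON c.customer_id = p.id AND c.amount > 1316.31

Result:
name  | amount 
------+--------
Eve   | 1757.62
Dave  | 1716.59
Alice | NULL   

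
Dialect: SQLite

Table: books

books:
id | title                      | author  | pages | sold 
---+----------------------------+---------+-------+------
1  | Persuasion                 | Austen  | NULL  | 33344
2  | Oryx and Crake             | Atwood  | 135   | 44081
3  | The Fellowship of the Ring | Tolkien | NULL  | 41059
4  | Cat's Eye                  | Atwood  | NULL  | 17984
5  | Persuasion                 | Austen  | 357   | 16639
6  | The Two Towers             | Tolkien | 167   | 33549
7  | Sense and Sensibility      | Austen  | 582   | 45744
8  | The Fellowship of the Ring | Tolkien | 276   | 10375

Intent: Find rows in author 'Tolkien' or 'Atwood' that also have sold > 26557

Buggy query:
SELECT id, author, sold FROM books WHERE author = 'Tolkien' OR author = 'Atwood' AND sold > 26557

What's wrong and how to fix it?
Bug: AND binds tighter than OR, so this parses as author = 'Tolkien' OR (author = 'Atwood' AND sold > 26557)

Fix: Group the OR with parentheses (or use IN), then AND the threshold

Corrected query:
SELECT id, author, sold FROM books WHERE (author = 'Tolkien' OR author = 'Atwood') AND sold > 26557

Result:
id | author  | sold 
---+---------+------
2  | Atwood  | 44081
3  | Tolkien | 41059
6  | Tolkien | 33549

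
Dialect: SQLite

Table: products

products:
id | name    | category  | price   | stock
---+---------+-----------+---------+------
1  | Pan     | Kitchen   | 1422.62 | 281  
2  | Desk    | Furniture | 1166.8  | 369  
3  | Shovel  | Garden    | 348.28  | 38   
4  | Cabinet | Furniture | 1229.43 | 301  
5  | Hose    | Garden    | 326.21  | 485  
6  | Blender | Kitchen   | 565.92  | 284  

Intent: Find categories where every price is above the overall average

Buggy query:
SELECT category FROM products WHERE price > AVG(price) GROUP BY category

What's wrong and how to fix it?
Bug: AVG() is an aggregate; it can't sit directly in WHERE

Fix: Compute the overall average in a scalar subquery and compare each group's MIN against it in HAVING

Corrected query:
SELECT category FROM products GROUP BY category HAVING MIN(price) > (SELECT AVG(price) FROM products)

Result:
category 
---------
Furniture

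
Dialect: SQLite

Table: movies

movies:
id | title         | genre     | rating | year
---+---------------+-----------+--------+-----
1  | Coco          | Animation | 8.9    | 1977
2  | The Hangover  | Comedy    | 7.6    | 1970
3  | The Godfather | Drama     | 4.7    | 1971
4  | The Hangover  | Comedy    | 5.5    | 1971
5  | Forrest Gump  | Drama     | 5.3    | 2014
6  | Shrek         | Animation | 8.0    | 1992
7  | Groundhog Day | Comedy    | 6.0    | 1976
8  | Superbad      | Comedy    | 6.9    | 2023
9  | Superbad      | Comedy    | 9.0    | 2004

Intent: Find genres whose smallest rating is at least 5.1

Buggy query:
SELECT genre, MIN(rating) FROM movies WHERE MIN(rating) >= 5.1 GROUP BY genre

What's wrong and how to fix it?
Bug: Aggregates like MIN are computed per group after WHERE runs

Fix: Replace WHERE with HAVING after the GROUP BY

Corrected query:
SELECT genre, MIN(rating) FROM movies GROUP BY genre HAVING MIN(rating) >= 5.1

Result:
genre     | MIN(rating)
----------+------------
Animation | 8          
Comedy    | 5.5        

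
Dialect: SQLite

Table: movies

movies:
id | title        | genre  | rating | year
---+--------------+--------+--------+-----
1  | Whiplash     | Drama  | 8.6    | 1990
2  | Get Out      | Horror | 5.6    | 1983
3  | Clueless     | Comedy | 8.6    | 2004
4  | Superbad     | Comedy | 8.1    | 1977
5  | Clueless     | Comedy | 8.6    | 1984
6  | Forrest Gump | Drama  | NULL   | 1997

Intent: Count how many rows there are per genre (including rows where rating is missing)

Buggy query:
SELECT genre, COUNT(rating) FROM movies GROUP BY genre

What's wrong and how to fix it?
Bug: COUNT(column) counts non-NULL values only; rows with NULL rating aren't counted

Fix: Replace COUNT(rating) with COUNT(*)

Corrected query:
SELECT genre, COUNT(*) FROM movies GROUP BY genre

Result:
genre  | COUNT(*)
-------+---------
Comedy | 3       
Drama  | 2       
Horror | 1       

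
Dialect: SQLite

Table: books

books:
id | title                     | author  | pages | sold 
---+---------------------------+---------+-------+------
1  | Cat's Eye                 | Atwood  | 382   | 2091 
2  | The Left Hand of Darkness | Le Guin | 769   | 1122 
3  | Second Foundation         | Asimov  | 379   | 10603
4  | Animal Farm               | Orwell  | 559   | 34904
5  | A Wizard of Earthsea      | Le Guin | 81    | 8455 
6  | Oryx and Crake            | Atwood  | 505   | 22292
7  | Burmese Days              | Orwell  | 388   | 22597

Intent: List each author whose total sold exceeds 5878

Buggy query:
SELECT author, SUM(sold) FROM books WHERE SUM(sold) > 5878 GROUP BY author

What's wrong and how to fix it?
Bug: Aggregate functions cannot appear in a WHERE clause

Fix: Use HAVING (which filters groups after aggregation) instead of WHERE

Corrected query:
SELECT author, SUM(sold) FROM books GROUP BY author HAVING SUM(sold) > 5878

Result:
author  | SUM(sold)
--------+----------
Asimov  | 10603    
Atwood  | 24383    
Le Guin | 9577     
Orwell  | 57501    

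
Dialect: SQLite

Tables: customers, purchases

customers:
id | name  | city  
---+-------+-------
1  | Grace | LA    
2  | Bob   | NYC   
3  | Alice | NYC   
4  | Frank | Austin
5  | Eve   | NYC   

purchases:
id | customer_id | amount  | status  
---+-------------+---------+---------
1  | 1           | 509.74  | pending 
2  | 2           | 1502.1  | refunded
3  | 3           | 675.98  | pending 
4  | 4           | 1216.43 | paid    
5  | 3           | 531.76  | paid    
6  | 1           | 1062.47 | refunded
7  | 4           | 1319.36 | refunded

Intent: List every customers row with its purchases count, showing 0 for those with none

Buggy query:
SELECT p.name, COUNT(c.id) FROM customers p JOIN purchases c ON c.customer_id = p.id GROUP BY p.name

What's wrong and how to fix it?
Bug: An inner join excludes parents with zero children

Fix: Use LEFT JOIN so parents without children still appear (COUNT(c.id) gives 0)

Corrected query:
SELECT p.name, COUNT(c.id) FROM customers p LEFT JOIN purchases c ON c.customer_id = p.id GROUP BY p.name

Result:
name  | COUNT(c.id)
------+------------
Alice | 2          
Bob   | 1          
Eve   | 0          
Frank | 2          
Grace | 2          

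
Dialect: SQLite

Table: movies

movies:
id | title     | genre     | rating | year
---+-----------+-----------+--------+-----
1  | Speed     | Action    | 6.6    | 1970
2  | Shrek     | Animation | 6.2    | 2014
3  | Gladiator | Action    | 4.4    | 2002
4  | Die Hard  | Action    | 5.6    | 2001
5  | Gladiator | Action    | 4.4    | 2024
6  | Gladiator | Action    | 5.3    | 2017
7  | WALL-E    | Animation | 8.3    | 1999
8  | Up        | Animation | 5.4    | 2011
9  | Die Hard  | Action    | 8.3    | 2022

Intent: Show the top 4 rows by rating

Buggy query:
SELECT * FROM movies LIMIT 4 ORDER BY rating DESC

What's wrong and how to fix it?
Bug: LIMIT must come after ORDER BY

Fix: Sort with ORDER BY, then apply LIMIT

Corrected query:
SELECT * FROM movies ORDER BY rating DESC LIMIT 4

Result:
id | title    | genre     | rating | year
---+----------+-----------+--------+-----
7  | WALL-E   | Animation | 8.3    | 1999
9  | Die Hard | Action    | 8.3    | 2022
1  | Speed    | Action    | 6.6    | 1970
2  | Shrek    | Animation | 6.2    | 2014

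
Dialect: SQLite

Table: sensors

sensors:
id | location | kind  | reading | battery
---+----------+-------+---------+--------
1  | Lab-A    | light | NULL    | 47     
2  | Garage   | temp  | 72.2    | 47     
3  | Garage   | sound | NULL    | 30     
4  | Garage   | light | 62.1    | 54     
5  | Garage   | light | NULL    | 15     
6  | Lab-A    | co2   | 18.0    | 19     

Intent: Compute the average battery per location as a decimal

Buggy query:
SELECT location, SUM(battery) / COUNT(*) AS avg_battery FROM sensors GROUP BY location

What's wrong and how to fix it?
Bug: Both operands are integers, so '/' performs integer division and truncates

Fix: Cast one side to REAL so the division keeps the fractional part

Corrected query:
SELECT location, SUM(battery) * 1.0 / COUNT(*) AS avg_battery FROM sensors GROUP BY location

Result:
location | avg_battery
---------+------------
Garage   | 36.5       
Lab-A    | 33         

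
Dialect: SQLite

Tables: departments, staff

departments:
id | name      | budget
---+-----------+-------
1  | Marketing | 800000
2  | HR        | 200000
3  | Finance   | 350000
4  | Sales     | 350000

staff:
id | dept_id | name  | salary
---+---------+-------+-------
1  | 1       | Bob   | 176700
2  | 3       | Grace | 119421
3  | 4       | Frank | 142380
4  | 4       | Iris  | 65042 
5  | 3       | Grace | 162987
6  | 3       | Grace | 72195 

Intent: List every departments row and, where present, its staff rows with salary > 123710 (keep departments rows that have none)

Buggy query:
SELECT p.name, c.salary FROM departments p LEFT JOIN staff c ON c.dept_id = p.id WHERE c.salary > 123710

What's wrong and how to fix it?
Bug: A WHERE condition on the right-hand table after LEFT JOIN drops unmatched parents

Fix: Move the right-table condition into the ON clause so unmatched parents are kept

Corrected query:
SELECT p.name, c.salary FROM departments p LEFT JOIN staff c ON c.dept_id = p.id AND c.salary > 123710

Result:
name      | salary
----------+-------
Marketing | 176700
HR        | NULL  
Finance   | 162987
Sales     | 142380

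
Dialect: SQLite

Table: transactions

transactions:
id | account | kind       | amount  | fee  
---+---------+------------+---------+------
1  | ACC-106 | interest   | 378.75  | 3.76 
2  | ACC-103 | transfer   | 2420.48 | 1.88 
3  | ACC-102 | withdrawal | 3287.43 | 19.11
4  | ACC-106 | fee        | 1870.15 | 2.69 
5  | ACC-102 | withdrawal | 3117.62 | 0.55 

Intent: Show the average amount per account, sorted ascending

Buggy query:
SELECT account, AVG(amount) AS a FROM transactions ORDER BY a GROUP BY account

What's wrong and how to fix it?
Bug: ORDER BY appears before GROUP BY; SQL clause order requires GROUP BY first

Fix: Move ORDER BY to the end, after GROUP BY

Corrected query:
SELECT account, AVG(amount) AS a FROM transactions GROUP BY account ORDER BY a

Result:
account | a       
--------+---------
ACC-106 | 1124.45 
ACC-103 | 2420.48 
ACC-102 | 3202.525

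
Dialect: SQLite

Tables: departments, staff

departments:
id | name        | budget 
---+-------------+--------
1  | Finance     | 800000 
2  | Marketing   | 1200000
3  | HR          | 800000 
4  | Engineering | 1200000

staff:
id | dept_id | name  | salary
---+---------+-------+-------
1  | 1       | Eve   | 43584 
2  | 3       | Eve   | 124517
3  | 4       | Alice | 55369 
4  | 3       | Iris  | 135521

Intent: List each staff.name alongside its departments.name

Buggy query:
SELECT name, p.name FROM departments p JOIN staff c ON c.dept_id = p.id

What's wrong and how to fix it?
Bug: 'name' exists in both joined tables, so the database can't tell which one is meant

Fix: Prefix ambiguous columns with the table alias

Corrected query:
SELECT c.name, p.name FROM departments p JOIN staff c ON c.dept_id = p.id

Result:
name  | name       
------+------------
Eve   | Finance    
Eve   | HR         
Alice | Engineering
Iris  | HR         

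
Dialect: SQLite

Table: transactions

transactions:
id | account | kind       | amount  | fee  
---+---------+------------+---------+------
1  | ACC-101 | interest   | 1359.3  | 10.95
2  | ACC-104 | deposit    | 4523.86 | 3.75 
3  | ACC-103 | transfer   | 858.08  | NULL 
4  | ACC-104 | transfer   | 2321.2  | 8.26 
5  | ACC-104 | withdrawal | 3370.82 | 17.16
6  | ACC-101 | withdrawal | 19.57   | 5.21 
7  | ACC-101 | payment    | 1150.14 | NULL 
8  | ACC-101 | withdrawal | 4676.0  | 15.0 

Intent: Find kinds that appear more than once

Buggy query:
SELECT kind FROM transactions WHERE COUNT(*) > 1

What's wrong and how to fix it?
Bug: WHERE can't reference COUNT(*); aggregates are computed after WHERE

Fix: GROUP BY kind, then filter groups with HAVING COUNT(*) > 1

Corrected query:
SELECT kind FROM transactions GROUP BY kind HAVING COUNT(*) > 1

Result:
kind      
----------
transfer  
withdrawal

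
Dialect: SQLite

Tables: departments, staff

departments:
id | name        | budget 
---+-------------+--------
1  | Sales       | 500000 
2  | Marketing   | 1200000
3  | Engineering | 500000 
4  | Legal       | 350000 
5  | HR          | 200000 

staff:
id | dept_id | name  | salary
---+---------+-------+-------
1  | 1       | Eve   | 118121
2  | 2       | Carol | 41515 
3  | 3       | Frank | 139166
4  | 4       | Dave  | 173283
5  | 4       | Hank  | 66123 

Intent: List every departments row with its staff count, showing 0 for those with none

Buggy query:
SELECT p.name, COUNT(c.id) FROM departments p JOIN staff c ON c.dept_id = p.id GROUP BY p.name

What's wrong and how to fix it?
Bug: INNER JOIN drops departments rows that have no matching staff rows

Fix: Use LEFT JOIN so parents without children still appear (COUNT(c.id) gives 0)

Corrected query:
SELECT p.name, COUNT(c.id) FROM departments p LEFT JOIN staff c ON c.dept_id = p.id GROUP BY p.name

Result:
name        | COUNT(c.id)
------------+------------
Engineering | 1          
HR          | 0          
Legal       | 2          
Marketing   | 1          
Sales       | 1          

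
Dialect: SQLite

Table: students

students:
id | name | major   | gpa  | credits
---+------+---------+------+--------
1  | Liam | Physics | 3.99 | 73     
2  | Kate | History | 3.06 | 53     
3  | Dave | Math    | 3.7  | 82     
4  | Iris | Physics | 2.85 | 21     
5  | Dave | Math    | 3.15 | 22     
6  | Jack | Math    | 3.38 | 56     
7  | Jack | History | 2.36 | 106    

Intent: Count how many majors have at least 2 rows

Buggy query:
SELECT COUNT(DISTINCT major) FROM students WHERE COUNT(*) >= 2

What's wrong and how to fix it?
Bug: WHERE filters individual rows, not groups, so a group-level COUNT is invalid there

Fix: Use a subquery that GROUPs and filters with HAVING, then count its rows

Corrected query:
SELECT COUNT(*) FROM (SELECT major FROM students GROUP BY major HAVING COUNT(*) >= 2)

Result:
COUNT(*)
--------
3       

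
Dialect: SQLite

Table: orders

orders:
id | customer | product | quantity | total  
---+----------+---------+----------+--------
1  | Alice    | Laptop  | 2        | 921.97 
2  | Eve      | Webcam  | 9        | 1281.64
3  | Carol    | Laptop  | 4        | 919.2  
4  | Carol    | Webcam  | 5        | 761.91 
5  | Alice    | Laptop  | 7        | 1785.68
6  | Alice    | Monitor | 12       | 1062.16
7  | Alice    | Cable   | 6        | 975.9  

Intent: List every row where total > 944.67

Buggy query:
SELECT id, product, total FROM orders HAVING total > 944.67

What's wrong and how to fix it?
Bug: This is a non-aggregate query (no GROUP BY, no aggregates), so in SQLite the HAVING clause is invalid here; a row-level condition belongs in WHERE

Fix: Replace HAVING with WHERE since the condition applies to individual rows

Corrected query:
SELECT id, product, total FROM orders WHERE total > 944.67

Result:
id | product | total  
---+---------+--------
2  | Webcam  | 1281.64
5  | Laptop  | 1785.68
6  | Monitor | 1062.16
7  | Cable   | 975.9  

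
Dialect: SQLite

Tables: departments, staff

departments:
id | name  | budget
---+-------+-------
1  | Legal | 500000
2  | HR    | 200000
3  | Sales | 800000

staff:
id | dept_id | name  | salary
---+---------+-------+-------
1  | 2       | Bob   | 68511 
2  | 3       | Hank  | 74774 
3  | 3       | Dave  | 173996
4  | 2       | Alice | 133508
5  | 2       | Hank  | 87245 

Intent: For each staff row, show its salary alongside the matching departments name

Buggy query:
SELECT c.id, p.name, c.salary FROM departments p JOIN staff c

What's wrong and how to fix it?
Bug: Missing join condition: each staff row is matched to all departments rows instead of just its own

Fix: Add ON c.dept_id = p.id to the JOIN

Corrected query:
SELECT c.id, p.name, c.salary FROM departments p JOIN staff c ON c.dept_id = p.id

Result:
id | name  | salary
---+-------+-------
1  | HR    | 68511 
2  | Sales | 74774 
3  | Sales | 173996
4  | HR    | 133508
5  | HR    | 87245 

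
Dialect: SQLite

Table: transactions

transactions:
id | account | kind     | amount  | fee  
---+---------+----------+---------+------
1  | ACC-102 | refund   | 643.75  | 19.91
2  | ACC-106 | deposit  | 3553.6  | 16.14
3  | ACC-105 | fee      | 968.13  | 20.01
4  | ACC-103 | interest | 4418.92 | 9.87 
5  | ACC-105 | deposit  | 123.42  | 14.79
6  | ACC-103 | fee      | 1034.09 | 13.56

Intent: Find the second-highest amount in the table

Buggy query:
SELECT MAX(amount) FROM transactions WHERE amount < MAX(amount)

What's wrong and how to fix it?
Bug: MAX(amount) on the right of the comparison is an aggregate-in-WHERE error

Fix: Put the inner MAX in a scalar subquery

Corrected query:
SELECT MAX(amount) FROM transactions WHERE amount < (SELECT MAX(amount) FROM transactions)

Result:
MAX(amount)
-----------
3553.6     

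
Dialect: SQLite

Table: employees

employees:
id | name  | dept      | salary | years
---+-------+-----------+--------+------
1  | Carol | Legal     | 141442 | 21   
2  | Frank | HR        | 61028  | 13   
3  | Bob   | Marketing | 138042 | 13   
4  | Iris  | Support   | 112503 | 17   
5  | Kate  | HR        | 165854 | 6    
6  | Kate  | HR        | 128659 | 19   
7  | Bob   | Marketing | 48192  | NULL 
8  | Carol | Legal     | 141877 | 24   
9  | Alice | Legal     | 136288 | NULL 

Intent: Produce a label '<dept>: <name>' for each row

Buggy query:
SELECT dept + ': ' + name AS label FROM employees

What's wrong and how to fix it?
Bug: '+' is numeric addition; on text columns SQLite converts them to 0 instead of concatenating

Fix: Use the || operator for string concatenation

Corrected query:
SELECT dept || ': ' || name AS label FROM employees

Result:
label         
--------------
Legal: Carol  
HR: Frank     
Marketing: Bob
Support: Iris 
HR: Kate      
HR: Kate      
Marketing: Bob
Legal: Carol  
Legal: Alice  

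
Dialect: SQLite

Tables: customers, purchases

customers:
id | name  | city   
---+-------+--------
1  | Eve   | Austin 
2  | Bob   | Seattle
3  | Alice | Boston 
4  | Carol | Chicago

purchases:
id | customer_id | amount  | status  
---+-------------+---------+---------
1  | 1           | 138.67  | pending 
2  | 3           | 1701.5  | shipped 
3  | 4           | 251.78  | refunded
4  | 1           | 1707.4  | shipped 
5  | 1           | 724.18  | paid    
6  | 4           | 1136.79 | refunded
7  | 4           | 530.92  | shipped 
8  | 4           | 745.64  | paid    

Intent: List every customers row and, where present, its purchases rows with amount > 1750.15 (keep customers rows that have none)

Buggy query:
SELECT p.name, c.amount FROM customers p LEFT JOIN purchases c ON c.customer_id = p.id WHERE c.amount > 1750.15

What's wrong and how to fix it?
Bug: Filtering c.amount in WHERE discards the NULL rows produced by LEFT JOIN, turning it into an inner join

Fix: Put 'c.amount > 1750.15' in the JOIN's ON clause instead of WHERE

Corrected query:
SELECT p.name, c.amount FROM customers p LEFT JOIN purchases c ON c.customer_id = p.id AND c.amount > 1750.15

Result:
name  | amount
------+-------
Eve   | NULL  
Bob   | NULL  
Alice | NULL  
Carol | NULL  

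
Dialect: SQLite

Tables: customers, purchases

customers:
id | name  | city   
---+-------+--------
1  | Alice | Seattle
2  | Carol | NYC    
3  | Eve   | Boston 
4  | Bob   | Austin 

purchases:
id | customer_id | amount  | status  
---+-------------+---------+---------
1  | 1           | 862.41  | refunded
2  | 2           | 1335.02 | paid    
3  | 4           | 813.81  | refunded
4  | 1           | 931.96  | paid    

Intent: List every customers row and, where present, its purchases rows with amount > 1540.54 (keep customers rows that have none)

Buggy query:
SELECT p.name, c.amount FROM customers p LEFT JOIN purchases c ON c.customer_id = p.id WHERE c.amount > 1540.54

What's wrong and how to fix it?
Bug: Filtering c.amount in WHERE discards the NULL rows produced by LEFT JOIN, turning it into an inner join

Fix: Put 'c.amount > 1540.54' in the JOIN's ON clause instead of WHERE

Corrected query:
SELECT p.name, c.amount FROM customers p LEFT JOIN purchases c ON c.customer_id = p.id AND c.amount > 1540.54

Result:
name  | amount
------+-------
Alice | NULL  
Carol | NULL  
Eve   | NULL  
Bob   | NULL  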